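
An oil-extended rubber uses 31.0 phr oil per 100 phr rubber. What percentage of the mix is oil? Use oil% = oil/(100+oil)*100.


Oil % = oil / (100 + oil) * 100
= 31.0 / (100 + 31.0) * 100
= 31.0 / 131.0 * 100
= 23.66%

23.66%


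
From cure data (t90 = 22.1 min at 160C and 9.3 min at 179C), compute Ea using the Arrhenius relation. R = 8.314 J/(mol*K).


T1 = 433.15 K, T2 = 452.15 K
1/T1 - 1/T2 = 9.7014e-05
ln(t1/t2) = ln(22.1/9.3) = 0.8656
Ea = 8.314 * 0.8656 / 9.7014e-05 = 74178.1608 J/mol
Ea = 74.18 kJ/mol

74.18 kJ/mol


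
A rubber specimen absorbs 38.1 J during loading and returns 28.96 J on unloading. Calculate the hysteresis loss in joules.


Hysteresis loss = loading - unloading
= 38.1 - 28.96
= 9.14 J

9.14 J


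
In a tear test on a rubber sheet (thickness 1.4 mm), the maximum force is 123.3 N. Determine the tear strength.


Tear strength = force / thickness
= 123.3 / 1.4
= 88.07 N/mm

88.07 N/mm


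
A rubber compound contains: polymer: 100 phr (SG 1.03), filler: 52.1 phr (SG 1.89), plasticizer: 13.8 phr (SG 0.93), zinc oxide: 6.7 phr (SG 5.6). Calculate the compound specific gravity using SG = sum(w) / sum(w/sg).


Sum of weights = 172.6
Volume contributions:
  polymer: 100/1.03 = 97.0874
  filler: 52.1/1.89 = 27.5661
  plasticizer: 13.8/0.93 = 14.8387
  zinc oxide: 6.7/5.6 = 1.1964
Sum of volumes = 140.6887
SG = 172.6 / 140.6887 = 1.227

SG = 1.227


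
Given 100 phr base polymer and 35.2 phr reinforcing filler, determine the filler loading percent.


Filler % = filler / (rubber + filler) * 100
= 35.2 / (100 + 35.2) * 100
= 35.2 / 135.2 * 100
= 26.04%

26.04%


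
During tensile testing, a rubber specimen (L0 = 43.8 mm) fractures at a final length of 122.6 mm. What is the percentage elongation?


Elongation = (Lf - L0) / L0 * 100
= (122.6 - 43.8) / 43.8 * 100
= 78.8 / 43.8 * 100
= 179.9%

179.9%


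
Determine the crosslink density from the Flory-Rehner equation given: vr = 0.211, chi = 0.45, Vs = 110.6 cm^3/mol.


ln(1 - vr) = ln(1 - 0.211) = -0.2370
Numerator = -((-0.2370) + 0.211 + 0.45 * 0.211^2) = 0.0060
Denominator = 110.6 * (0.211^(1/3) - 0.211/2) = 54.1757
nu = 0.0060 / 54.1757 = 1.0991e-04 mol/cm^3

1.0991e-04 mol/cm^3


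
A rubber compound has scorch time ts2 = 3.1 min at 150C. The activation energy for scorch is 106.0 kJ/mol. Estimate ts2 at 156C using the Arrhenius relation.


Convert temperatures: T1 = 150 + 273.15 = 423.15 K, T2 = 156 + 273.15 = 429.15 K
ts2_new = 3.1 * exp(106000 / 8.314 * (1/429.15 - 1/423.15))
1/T2 - 1/T1 = -3.3041e-05
ts2_new = 2.03 min

2.03 min


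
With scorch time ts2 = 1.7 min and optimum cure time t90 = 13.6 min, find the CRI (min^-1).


CRI = 100 / (t90 - ts2)
= 100 / (13.6 - 1.7)
= 100 / 11.9
= 8.4 min^-1

8.4 min^-1


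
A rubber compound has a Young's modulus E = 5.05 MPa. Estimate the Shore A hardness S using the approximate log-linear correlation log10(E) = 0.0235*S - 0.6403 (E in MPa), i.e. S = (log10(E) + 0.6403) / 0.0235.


log10(E) = 0.0235*S - 0.6403  =>  S = (log10(E) + 0.6403) / 0.0235
log10(5.05) = 0.703291
S = (0.703291 + 0.6403) / 0.0235 = 1.343591 / 0.0235
S = 57.2

Shore A = 57.2


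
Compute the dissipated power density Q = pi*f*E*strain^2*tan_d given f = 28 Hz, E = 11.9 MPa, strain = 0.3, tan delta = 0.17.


Q = pi * f * E * strain^2 * tan_d
= pi * 28 * 11.9 * 0.3^2 * 0.17
= pi * 28 * 11.9 * 0.0900 * 0.17
= 16.0157

Q = 16.0157


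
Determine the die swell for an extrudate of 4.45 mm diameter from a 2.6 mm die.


Die swell ratio = D_extrudate / D_die
= 4.45 / 2.6
= 1.712

Die swell = 1.712


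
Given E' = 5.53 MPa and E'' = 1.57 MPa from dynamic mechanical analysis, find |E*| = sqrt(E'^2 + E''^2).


|E*| = sqrt(E'^2 + E''^2)
= sqrt(5.53^2 + 1.57^2)
= sqrt(30.5809 + 2.4649)
= 5.749 MPa

5.749 MPa


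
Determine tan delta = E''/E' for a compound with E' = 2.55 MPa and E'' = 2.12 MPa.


tan delta = E'' / E'
= 2.12 / 2.55
= 0.8314

tan delta = 0.8314


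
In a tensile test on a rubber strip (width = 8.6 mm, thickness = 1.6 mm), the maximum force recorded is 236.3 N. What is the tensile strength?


Area = width * thickness = 8.6 * 1.6 = 13.76 mm^2
TS = force / area = 236.3 / 13.76 = 17.17 MPa

17.17 MPa


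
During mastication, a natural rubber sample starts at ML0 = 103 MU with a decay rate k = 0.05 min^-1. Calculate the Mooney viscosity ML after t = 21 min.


ML = ML0 * exp(-k * t)
ML = 103 * exp(-0.05 * 21)
ML = 103 * 0.3499
ML = 36.04 MU

36.04 MU


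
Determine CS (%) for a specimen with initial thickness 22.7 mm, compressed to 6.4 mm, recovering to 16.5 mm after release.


CS = (t0 - recovered) / (t0 - ts) * 100
= (22.7 - 16.5) / (22.7 - 6.4) * 100
= 6.2 / 16.3 * 100
= 38.0%

38.0%


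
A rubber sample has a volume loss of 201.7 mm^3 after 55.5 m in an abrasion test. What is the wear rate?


Rate = volume_loss / distance
= 201.7 / 55.5
= 3.634 mm^3/m

3.634 mm^3/m


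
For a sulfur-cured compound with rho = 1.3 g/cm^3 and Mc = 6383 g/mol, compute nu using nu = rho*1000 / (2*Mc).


nu = rho * 1000 / (2 * Mc)
nu = 1.3 * 1000 / (2 * 6383)
nu = 1300.0 / 12766
nu = 0.1018 mol/L

0.1018 mol/L


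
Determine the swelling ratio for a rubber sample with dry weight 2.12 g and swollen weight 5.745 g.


Q = W_swollen / W_dry
Q = 5.745 / 2.12
Q = 2.71

Q = 2.71


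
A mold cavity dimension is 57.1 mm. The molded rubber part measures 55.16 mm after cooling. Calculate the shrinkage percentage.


Shrinkage = (mold - part) / mold * 100
= (57.1 - 55.16) / 57.1 * 100
= 1.94 / 57.1 * 100
= 3.4%

3.4%


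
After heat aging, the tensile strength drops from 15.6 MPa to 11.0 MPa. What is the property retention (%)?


Retention = aged / original * 100
= 11.0 / 15.6 * 100
= 70.5%

70.5%


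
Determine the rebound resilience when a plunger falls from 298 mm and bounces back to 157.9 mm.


Resilience = h_rebound / h_drop * 100
= 157.9 / 298 * 100
= 53.0%

53.0%


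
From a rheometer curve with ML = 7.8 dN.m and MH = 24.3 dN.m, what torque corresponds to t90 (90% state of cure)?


M90 = ML + 0.9 * (MH - ML)
M90 = 7.8 + 0.9 * (24.3 - 7.8)
M90 = 7.8 + 0.9 * 16.5
M90 = 22.65 dN.m

22.65 dN.m


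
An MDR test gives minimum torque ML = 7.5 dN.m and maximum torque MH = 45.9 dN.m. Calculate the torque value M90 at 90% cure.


M90 = ML + 0.9 * (MH - ML)
M90 = 7.5 + 0.9 * (45.9 - 7.5)
M90 = 7.5 + 0.9 * 38.4
M90 = 42.06 dN.m

42.06 dN.m


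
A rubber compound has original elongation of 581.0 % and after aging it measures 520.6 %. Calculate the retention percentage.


Retention = aged / original * 100
= 520.6 / 581.0 * 100
= 89.6%

89.6%


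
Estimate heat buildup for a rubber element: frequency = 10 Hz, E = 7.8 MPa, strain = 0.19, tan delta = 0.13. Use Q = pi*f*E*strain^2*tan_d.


Q = pi * f * E * strain^2 * tan_d
= pi * 10 * 7.8 * 0.19^2 * 0.13
= pi * 10 * 7.8 * 0.0361 * 0.13
= 1.1500

Q = 1.1500


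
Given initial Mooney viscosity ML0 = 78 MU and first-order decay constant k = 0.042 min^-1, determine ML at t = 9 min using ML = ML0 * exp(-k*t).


ML = ML0 * exp(-k * t)
ML = 78 * exp(-0.042 * 9)
ML = 78 * 0.6852
ML = 53.45 MU

53.45 MU


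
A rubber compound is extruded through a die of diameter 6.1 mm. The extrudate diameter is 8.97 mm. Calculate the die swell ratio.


Die swell ratio = D_extrudate / D_die
= 8.97 / 6.1
= 1.47

Die swell = 1.47


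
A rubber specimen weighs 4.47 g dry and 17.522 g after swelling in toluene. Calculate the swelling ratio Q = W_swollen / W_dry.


Q = W_swollen / W_dry
Q = 17.522 / 4.47
Q = 3.92

Q = 3.92


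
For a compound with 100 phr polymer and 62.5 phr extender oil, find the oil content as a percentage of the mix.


Oil % = oil / (100 + oil) * 100
= 62.5 / (100 + 62.5) * 100
= 62.5 / 162.5 * 100
= 38.46%

38.46%


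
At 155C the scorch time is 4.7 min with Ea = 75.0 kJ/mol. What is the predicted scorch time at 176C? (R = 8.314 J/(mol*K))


Convert temperatures: T1 = 155 + 273.15 = 428.15 K, T2 = 176 + 273.15 = 449.15 K
ts2_new = 4.7 * exp(75000 / 8.314 * (1/449.15 - 1/428.15))
1/T2 - 1/T1 = -1.0920e-04
ts2_new = 1.75 min

1.75 min


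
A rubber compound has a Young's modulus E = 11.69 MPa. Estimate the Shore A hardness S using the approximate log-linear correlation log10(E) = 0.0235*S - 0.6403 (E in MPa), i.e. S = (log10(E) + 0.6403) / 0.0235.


log10(E) = 0.0235*S - 0.6403  =>  S = (log10(E) + 0.6403) / 0.0235
log10(11.69) = 1.067815
S = (1.067815 + 0.6403) / 0.0235 = 1.708115 / 0.0235
S = 72.7

Shore A = 72.7


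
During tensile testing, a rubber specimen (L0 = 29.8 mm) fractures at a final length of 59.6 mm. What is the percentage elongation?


Elongation = (Lf - L0) / L0 * 100
= (59.6 - 29.8) / 29.8 * 100
= 29.8 / 29.8 * 100
= 100.0%

100.0%


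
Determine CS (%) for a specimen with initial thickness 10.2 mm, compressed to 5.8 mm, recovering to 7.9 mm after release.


CS = (t0 - recovered) / (t0 - ts) * 100
= (10.2 - 7.9) / (10.2 - 5.8) * 100
= 2.3 / 4.4 * 100
= 52.3%

52.3%


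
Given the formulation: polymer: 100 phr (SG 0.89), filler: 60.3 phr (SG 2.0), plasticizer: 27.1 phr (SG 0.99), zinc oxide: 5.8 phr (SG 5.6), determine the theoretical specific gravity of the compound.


Sum of weights = 193.2
Volume contributions:
  polymer: 100/0.89 = 112.3596
  filler: 60.3/2.0 = 30.1500
  plasticizer: 27.1/0.99 = 27.3737
  zinc oxide: 5.8/5.6 = 1.0357
Sum of volumes = 170.9190
SG = 193.2 / 170.9190 = 1.13

SG = 1.13


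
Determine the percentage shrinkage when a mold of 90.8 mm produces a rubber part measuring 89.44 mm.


Shrinkage = (mold - part) / mold * 100
= (90.8 - 89.44) / 90.8 * 100
= 1.36 / 90.8 * 100
= 1.5%

1.5%


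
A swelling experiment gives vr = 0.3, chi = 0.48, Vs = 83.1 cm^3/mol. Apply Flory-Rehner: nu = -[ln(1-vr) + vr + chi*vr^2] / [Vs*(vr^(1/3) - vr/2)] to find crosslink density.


ln(1 - vr) = ln(1 - 0.3) = -0.3567
Numerator = -((-0.3567) + 0.3 + 0.48 * 0.3^2) = 0.0135
Denominator = 83.1 * (0.3^(1/3) - 0.3/2) = 43.1649
nu = 0.0135 / 43.1649 = 3.1217e-04 mol/cm^3

3.1217e-04 mol/cm^3


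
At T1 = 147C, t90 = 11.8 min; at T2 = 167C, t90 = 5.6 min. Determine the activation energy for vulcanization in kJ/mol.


T1 = 420.15 K, T2 = 440.15 K
1/T1 - 1/T2 = 1.0815e-04
ln(t1/t2) = ln(11.8/5.6) = 0.7453
Ea = 8.314 * 0.7453 / 1.0815e-04 = 57297.4653 J/mol
Ea = 57.3 kJ/mol

57.3 kJ/mol


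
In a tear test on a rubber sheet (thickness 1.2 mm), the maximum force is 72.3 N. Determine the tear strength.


Tear strength = force / thickness
= 72.3 / 1.2
= 60.25 N/mm

60.25 N/mm


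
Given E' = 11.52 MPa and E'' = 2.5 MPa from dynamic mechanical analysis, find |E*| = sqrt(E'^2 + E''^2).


|E*| = sqrt(E'^2 + E''^2)
= sqrt(11.52^2 + 2.5^2)
= sqrt(132.7104 + 6.2500)
= 11.788 MPa

11.788 MPa


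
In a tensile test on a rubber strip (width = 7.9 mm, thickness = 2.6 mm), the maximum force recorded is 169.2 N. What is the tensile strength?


Area = width * thickness = 7.9 * 2.6 = 20.54 mm^2
TS = force / area = 169.2 / 20.54 = 8.24 MPa

8.24 MPa


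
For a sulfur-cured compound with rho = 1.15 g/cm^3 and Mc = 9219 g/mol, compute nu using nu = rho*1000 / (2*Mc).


nu = rho * 1000 / (2 * Mc)
nu = 1.15 * 1000 / (2 * 9219)
nu = 1150.0 / 18438
nu = 0.0624 mol/L

0.0624 mol/L


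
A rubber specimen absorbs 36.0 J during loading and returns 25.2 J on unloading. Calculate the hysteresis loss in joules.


Hysteresis loss = loading - unloading
= 36.0 - 25.2
= 10.8 J

10.8 J


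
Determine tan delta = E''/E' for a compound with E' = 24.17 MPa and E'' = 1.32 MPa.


tan delta = E'' / E'
= 1.32 / 24.17
= 0.0546

tan delta = 0.0546


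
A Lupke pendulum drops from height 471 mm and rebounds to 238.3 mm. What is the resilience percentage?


Resilience = h_rebound / h_drop * 100
= 238.3 / 471 * 100
= 50.6%

50.6%


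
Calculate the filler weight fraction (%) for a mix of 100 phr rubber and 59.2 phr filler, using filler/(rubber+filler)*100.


Filler % = filler / (rubber + filler) * 100
= 59.2 / (100 + 59.2) * 100
= 59.2 / 159.2 * 100
= 37.19%

37.19%


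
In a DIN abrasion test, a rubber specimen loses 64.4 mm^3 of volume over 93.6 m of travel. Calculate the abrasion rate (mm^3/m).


Rate = volume_loss / distance
= 64.4 / 93.6
= 0.688 mm^3/m

0.688 mm^3/m


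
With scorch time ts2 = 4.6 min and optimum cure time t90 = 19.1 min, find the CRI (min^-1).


CRI = 100 / (t90 - ts2)
= 100 / (19.1 - 4.6)
= 100 / 14.5
= 6.9 min^-1

6.9 min^-1


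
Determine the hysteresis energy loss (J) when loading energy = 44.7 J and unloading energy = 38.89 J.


Hysteresis loss = loading - unloading
= 44.7 - 38.89
= 5.81 J

5.81 J


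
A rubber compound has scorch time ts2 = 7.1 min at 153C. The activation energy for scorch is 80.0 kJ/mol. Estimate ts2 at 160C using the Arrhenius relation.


Convert temperatures: T1 = 153 + 273.15 = 426.15 K, T2 = 160 + 273.15 = 433.15 K
ts2_new = 7.1 * exp(80000 / 8.314 * (1/433.15 - 1/426.15))
1/T2 - 1/T1 = -3.7923e-05
ts2_new = 4.93 min

4.93 min


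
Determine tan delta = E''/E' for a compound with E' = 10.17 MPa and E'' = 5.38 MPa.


tan delta = E'' / E'
= 5.38 / 10.17
= 0.529

tan delta = 0.529


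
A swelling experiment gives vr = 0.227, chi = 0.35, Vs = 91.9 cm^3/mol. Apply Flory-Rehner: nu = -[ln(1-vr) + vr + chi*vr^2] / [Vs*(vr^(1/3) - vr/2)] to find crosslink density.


ln(1 - vr) = ln(1 - 0.227) = -0.2575
Numerator = -((-0.2575) + 0.227 + 0.35 * 0.227^2) = 0.0124
Denominator = 91.9 * (0.227^(1/3) - 0.227/2) = 45.6299
nu = 0.0124 / 45.6299 = 2.7265e-04 mol/cm^3

2.7265e-04 mol/cm^3


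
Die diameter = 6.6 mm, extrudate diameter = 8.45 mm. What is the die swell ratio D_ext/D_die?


Die swell ratio = D_extrudate / D_die
= 8.45 / 6.6
= 1.28

Die swell = 1.28


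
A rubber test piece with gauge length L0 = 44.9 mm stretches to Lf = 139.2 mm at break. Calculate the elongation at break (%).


Elongation = (Lf - L0) / L0 * 100
= (139.2 - 44.9) / 44.9 * 100
= 94.3 / 44.9 * 100
= 210.0%

210.0%


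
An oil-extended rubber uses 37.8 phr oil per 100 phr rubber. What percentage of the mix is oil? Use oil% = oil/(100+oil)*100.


Oil % = oil / (100 + oil) * 100
= 37.8 / (100 + 37.8) * 100
= 37.8 / 137.8 * 100
= 27.43%

27.43%


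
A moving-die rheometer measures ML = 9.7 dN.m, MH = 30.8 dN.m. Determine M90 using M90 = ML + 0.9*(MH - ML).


M90 = ML + 0.9 * (MH - ML)
M90 = 9.7 + 0.9 * (30.8 - 9.7)
M90 = 9.7 + 0.9 * 21.1
M90 = 28.69 dN.m

28.69 dN.m


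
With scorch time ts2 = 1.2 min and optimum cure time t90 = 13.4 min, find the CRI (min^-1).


CRI = 100 / (t90 - ts2)
= 100 / (13.4 - 1.2)
= 100 / 12.2
= 8.2 min^-1

8.2 min^-1


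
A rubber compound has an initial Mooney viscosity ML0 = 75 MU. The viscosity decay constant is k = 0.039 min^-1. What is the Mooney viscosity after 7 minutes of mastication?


ML = ML0 * exp(-k * t)
ML = 75 * exp(-0.039 * 7)
ML = 75 * 0.7611
ML = 57.08 MU

57.08 MU


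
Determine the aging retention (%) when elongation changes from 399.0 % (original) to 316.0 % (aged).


Retention = aged / original * 100
= 316.0 / 399.0 * 100
= 79.2%

79.2%


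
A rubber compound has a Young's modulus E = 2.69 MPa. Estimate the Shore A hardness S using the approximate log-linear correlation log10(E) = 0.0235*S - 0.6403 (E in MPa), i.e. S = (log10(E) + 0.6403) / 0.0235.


log10(E) = 0.0235*S - 0.6403  =>  S = (log10(E) + 0.6403) / 0.0235
log10(2.69) = 0.429752
S = (0.429752 + 0.6403) / 0.0235 = 1.070052 / 0.0235
S = 45.5

Shore A = 45.5


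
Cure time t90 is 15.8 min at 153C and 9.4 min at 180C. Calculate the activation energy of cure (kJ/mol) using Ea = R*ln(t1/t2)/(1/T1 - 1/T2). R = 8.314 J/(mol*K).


T1 = 426.15 K, T2 = 453.15 K
1/T1 - 1/T2 = 1.3982e-04
ln(t1/t2) = ln(15.8/9.4) = 0.5193
Ea = 8.314 * 0.5193 / 1.3982e-04 = 30879.4293 J/mol
Ea = 30.88 kJ/mol

30.88 kJ/mol


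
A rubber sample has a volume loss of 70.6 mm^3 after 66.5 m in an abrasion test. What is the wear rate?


Rate = volume_loss / distance
= 70.6 / 66.5
= 1.062 mm^3/m

1.062 mm^3/m


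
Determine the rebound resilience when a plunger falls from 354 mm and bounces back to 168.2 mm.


Resilience = h_rebound / h_drop * 100
= 168.2 / 354 * 100
= 47.5%

47.5%


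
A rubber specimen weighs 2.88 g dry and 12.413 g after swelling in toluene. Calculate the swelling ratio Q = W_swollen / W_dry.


Q = W_swollen / W_dry
Q = 12.413 / 2.88
Q = 4.31

Q = 4.31


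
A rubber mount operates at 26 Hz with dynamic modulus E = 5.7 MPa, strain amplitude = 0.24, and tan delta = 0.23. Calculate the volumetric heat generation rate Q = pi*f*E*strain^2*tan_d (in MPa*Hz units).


Q = pi * f * E * strain^2 * tan_d
= pi * 26 * 5.7 * 0.24^2 * 0.23
= pi * 26 * 5.7 * 0.0576 * 0.23
= 6.1681

Q = 6.1681


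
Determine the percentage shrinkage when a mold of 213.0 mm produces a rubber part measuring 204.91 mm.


Shrinkage = (mold - part) / mold * 100
= (213.0 - 204.91) / 213.0 * 100
= 8.09 / 213.0 * 100
= 3.8%

3.8%


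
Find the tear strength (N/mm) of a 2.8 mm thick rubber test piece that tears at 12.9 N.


Tear strength = force / thickness
= 12.9 / 2.8
= 4.61 N/mm

4.61 N/mm


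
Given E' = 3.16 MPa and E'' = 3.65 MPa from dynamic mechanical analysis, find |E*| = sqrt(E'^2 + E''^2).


|E*| = sqrt(E'^2 + E''^2)
= sqrt(3.16^2 + 3.65^2)
= sqrt(9.9856 + 13.3225)
= 4.828 MPa

4.828 MPa


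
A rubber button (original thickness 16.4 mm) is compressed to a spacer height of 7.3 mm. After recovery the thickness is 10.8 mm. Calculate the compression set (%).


CS = (t0 - recovered) / (t0 - ts) * 100
= (16.4 - 10.8) / (16.4 - 7.3) * 100
= 5.6 / 9.1 * 100
= 61.5%

61.5%


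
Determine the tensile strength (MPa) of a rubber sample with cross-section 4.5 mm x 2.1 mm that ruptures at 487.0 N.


Area = width * thickness = 4.5 * 2.1 = 9.45 mm^2
TS = force / area = 487.0 / 9.45 = 51.53 MPa

51.53 MPa


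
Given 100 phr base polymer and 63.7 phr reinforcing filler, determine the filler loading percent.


Filler % = filler / (rubber + filler) * 100
= 63.7 / (100 + 63.7) * 100
= 63.7 / 163.7 * 100
= 38.91%

38.91%


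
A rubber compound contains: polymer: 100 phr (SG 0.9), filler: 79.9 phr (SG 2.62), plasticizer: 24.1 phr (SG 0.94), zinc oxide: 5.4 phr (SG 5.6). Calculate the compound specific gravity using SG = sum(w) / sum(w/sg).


Sum of weights = 209.4
Volume contributions:
  polymer: 100/0.9 = 111.1111
  filler: 79.9/2.62 = 30.4962
  plasticizer: 24.1/0.94 = 25.6383
  zinc oxide: 5.4/5.6 = 0.9643
Sum of volumes = 168.2099
SG = 209.4 / 168.2099 = 1.245

SG = 1.245


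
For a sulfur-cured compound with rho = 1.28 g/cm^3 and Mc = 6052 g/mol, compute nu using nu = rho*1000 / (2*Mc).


nu = rho * 1000 / (2 * Mc)
nu = 1.28 * 1000 / (2 * 6052)
nu = 1280.0 / 12104
nu = 0.1058 mol/L

0.1058 mol/L


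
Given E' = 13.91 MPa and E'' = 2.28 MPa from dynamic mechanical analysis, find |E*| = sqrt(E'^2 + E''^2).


|E*| = sqrt(E'^2 + E''^2)
= sqrt(13.91^2 + 2.28^2)
= sqrt(193.4881 + 5.1984)
= 14.096 MPa

14.096 MPa


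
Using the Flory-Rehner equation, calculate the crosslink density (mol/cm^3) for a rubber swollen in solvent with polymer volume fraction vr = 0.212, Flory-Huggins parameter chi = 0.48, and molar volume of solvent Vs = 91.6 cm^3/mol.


ln(1 - vr) = ln(1 - 0.212) = -0.2383
Numerator = -((-0.2383) + 0.212 + 0.48 * 0.212^2) = 0.0047
Denominator = 91.6 * (0.212^(1/3) - 0.212/2) = 44.9090
nu = 0.0047 / 44.9090 = 1.0430e-04 mol/cm^3

1.0430e-04 mol/cm^3


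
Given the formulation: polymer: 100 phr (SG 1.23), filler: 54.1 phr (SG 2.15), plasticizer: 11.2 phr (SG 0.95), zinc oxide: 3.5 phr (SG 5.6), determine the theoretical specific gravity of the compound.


Sum of weights = 168.8
Volume contributions:
  polymer: 100/1.23 = 81.3008
  filler: 54.1/2.15 = 25.1628
  plasticizer: 11.2/0.95 = 11.7895
  zinc oxide: 3.5/5.6 = 0.6250
Sum of volumes = 118.8781
SG = 168.8 / 118.8781 = 1.42

SG = 1.42


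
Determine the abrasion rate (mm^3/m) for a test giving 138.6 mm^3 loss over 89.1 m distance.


Rate = volume_loss / distance
= 138.6 / 89.1
= 1.556 mm^3/m

1.556 mm^3/m


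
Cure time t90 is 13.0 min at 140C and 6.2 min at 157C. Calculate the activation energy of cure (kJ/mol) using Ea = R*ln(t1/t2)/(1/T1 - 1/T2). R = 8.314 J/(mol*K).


T1 = 413.15 K, T2 = 430.15 K
1/T1 - 1/T2 = 9.5658e-05
ln(t1/t2) = ln(13.0/6.2) = 0.7404
Ea = 8.314 * 0.7404 / 9.5658e-05 = 64350.9898 J/mol
Ea = 64.35 kJ/mol

64.35 kJ/mol


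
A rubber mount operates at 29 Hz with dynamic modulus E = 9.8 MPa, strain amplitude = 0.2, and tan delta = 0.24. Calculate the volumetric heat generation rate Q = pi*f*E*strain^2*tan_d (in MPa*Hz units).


Q = pi * f * E * strain^2 * tan_d
= pi * 29 * 9.8 * 0.2^2 * 0.24
= pi * 29 * 9.8 * 0.0400 * 0.24
= 8.5713

Q = 8.5713


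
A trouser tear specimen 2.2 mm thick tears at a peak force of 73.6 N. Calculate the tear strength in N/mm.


Tear strength = force / thickness
= 73.6 / 2.2
= 33.45 N/mm

33.45 N/mm


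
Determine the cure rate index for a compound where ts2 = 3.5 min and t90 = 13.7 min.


CRI = 100 / (t90 - ts2)
= 100 / (13.7 - 3.5)
= 100 / 10.2
= 9.8 min^-1

9.8 min^-1


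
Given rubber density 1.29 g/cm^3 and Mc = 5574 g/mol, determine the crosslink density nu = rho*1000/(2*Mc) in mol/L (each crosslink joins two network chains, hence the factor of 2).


nu = rho * 1000 / (2 * Mc)
nu = 1.29 * 1000 / (2 * 5574)
nu = 1290.0 / 11148
nu = 0.1157 mol/L

0.1157 mol/L


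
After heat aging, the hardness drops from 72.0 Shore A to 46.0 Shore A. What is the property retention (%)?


Retention = aged / original * 100
= 46.0 / 72.0 * 100
= 63.9%

63.9%


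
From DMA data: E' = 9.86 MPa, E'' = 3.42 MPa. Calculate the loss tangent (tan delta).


tan delta = E'' / E'
= 3.42 / 9.86
= 0.3469

tan delta = 0.3469


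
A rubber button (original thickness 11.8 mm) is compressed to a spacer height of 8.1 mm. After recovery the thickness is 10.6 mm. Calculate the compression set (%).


CS = (t0 - recovered) / (t0 - ts) * 100
= (11.8 - 10.6) / (11.8 - 8.1) * 100
= 1.2 / 3.7 * 100
= 32.4%

32.4%


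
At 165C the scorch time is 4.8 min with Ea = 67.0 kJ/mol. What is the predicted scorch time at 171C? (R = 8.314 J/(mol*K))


Convert temperatures: T1 = 165 + 273.15 = 438.15 K, T2 = 171 + 273.15 = 444.15 K
ts2_new = 4.8 * exp(67000 / 8.314 * (1/444.15 - 1/438.15))
1/T2 - 1/T1 = -3.0832e-05
ts2_new = 3.74 min

3.74 min


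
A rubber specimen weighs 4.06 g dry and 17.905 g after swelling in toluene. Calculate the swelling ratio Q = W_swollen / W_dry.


Q = W_swollen / W_dry
Q = 17.905 / 4.06
Q = 4.41

Q = 4.41


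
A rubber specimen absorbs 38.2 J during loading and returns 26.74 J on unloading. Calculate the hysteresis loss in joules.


Hysteresis loss = loading - unloading
= 38.2 - 26.74
= 11.46 J

11.46 J


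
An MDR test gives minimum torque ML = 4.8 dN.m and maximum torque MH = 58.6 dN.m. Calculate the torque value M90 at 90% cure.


M90 = ML + 0.9 * (MH - ML)
M90 = 4.8 + 0.9 * (58.6 - 4.8)
M90 = 4.8 + 0.9 * 53.8
M90 = 53.22 dN.m

53.22 dN.m


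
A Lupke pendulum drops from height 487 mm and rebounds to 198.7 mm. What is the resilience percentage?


Resilience = h_rebound / h_drop * 100
= 198.7 / 487 * 100
= 40.8%

40.8%


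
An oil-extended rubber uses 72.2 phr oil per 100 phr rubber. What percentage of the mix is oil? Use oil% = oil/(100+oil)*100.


Oil % = oil / (100 + oil) * 100
= 72.2 / (100 + 72.2) * 100
= 72.2 / 172.2 * 100
= 41.93%

41.93%


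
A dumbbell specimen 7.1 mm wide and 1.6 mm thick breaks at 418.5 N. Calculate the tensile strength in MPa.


Area = width * thickness = 7.1 * 1.6 = 11.36 mm^2
TS = force / area = 418.5 / 11.36 = 36.84 MPa

36.84 MPa


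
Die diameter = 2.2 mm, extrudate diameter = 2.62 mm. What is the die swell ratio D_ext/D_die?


Die swell ratio = D_extrudate / D_die
= 2.62 / 2.2
= 1.191

Die swell = 1.191


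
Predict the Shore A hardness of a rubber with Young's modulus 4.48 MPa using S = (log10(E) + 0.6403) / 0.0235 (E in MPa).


log10(E) = 0.0235*S - 0.6403  =>  S = (log10(E) + 0.6403) / 0.0235
log10(4.48) = 0.651278
S = (0.651278 + 0.6403) / 0.0235 = 1.291578 / 0.0235
S = 55.0

Shore A = 55.0


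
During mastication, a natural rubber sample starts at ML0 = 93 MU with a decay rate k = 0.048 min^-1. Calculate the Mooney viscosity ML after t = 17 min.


ML = ML0 * exp(-k * t)
ML = 93 * exp(-0.048 * 17)
ML = 93 * 0.4422
ML = 41.12 MU

41.12 MU


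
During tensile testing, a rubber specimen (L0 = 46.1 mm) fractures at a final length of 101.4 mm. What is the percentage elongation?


Elongation = (Lf - L0) / L0 * 100
= (101.4 - 46.1) / 46.1 * 100
= 55.3 / 46.1 * 100
= 120.0%

120.0%


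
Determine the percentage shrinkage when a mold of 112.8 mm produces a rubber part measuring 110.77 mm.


Shrinkage = (mold - part) / mold * 100
= (112.8 - 110.77) / 112.8 * 100
= 2.03 / 112.8 * 100
= 1.8%

1.8%


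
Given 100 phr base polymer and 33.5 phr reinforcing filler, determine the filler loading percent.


Filler % = filler / (rubber + filler) * 100
= 33.5 / (100 + 33.5) * 100
= 33.5 / 133.5 * 100
= 25.09%

25.09%


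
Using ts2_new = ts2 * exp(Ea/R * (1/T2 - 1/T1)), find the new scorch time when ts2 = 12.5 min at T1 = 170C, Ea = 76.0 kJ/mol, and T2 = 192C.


Convert temperatures: T1 = 170 + 273.15 = 443.15 K, T2 = 192 + 273.15 = 465.15 K
ts2_new = 12.5 * exp(76000 / 8.314 * (1/465.15 - 1/443.15))
1/T2 - 1/T1 = -1.0673e-04
ts2_new = 4.71 min

4.71 min


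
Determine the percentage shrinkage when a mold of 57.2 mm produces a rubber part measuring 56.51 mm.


Shrinkage = (mold - part) / mold * 100
= (57.2 - 56.51) / 57.2 * 100
= 0.69 / 57.2 * 100
= 1.21%

1.21%


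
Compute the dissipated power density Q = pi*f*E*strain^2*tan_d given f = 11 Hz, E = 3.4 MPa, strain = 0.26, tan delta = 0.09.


Q = pi * f * E * strain^2 * tan_d
= pi * 11 * 3.4 * 0.26^2 * 0.09
= pi * 11 * 3.4 * 0.0676 * 0.09
= 0.7148

Q = 0.7148


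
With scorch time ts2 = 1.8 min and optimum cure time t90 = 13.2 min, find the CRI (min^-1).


CRI = 100 / (t90 - ts2)
= 100 / (13.2 - 1.8)
= 100 / 11.4
= 8.77 min^-1

8.77 min^-1


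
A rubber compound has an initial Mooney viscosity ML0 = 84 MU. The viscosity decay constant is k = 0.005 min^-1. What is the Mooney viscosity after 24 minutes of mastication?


ML = ML0 * exp(-k * t)
ML = 84 * exp(-0.005 * 24)
ML = 84 * 0.8869
ML = 74.5 MU

74.5 MU


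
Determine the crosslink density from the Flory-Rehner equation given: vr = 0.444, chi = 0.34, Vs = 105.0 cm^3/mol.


ln(1 - vr) = ln(1 - 0.444) = -0.5870
Numerator = -((-0.5870) + 0.444 + 0.34 * 0.444^2) = 0.0760
Denominator = 105.0 * (0.444^(1/3) - 0.444/2) = 56.7933
nu = 0.0760 / 56.7933 = 0.0013 mol/cm^3

0.0013 mol/cm^3


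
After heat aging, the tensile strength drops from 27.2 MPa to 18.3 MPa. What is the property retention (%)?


Retention = aged / original * 100
= 18.3 / 27.2 * 100
= 67.3%

67.3%


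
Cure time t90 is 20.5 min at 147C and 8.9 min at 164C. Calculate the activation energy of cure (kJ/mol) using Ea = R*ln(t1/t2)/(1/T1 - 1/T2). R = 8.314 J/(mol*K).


T1 = 420.15 K, T2 = 437.15 K
1/T1 - 1/T2 = 9.2558e-05
ln(t1/t2) = ln(20.5/8.9) = 0.8344
Ea = 8.314 * 0.8344 / 9.2558e-05 = 74947.3892 J/mol
Ea = 74.95 kJ/mol

74.95 kJ/mol


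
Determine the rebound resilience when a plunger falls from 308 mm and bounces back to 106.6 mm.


Resilience = h_rebound / h_drop * 100
= 106.6 / 308 * 100
= 34.6%

34.6%


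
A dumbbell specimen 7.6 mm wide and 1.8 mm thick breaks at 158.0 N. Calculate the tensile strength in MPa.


Area = width * thickness = 7.6 * 1.8 = 13.68 mm^2
TS = force / area = 158.0 / 13.68 = 11.55 MPa

11.55 MPa


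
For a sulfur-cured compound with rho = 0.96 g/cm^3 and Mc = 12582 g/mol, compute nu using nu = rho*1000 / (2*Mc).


nu = rho * 1000 / (2 * Mc)
nu = 0.96 * 1000 / (2 * 12582)
nu = 960.0 / 25164
nu = 0.0381 mol/L

0.0381 mol/L


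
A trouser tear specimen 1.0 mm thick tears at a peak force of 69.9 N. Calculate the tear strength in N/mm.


Tear strength = force / thickness
= 69.9 / 1.0
= 69.9 N/mm

69.9 N/mm


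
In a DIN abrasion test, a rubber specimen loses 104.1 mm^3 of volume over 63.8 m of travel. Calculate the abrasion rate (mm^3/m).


Rate = volume_loss / distance
= 104.1 / 63.8
= 1.632 mm^3/m

1.632 mm^3/m


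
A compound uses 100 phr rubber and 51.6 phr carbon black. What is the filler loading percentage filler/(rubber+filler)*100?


Filler % = filler / (rubber + filler) * 100
= 51.6 / (100 + 51.6) * 100
= 51.6 / 151.6 * 100
= 34.04%

34.04%


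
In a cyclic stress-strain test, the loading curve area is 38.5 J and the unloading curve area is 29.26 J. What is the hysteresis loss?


Hysteresis loss = loading - unloading
= 38.5 - 29.26
= 9.24 J

9.24 J


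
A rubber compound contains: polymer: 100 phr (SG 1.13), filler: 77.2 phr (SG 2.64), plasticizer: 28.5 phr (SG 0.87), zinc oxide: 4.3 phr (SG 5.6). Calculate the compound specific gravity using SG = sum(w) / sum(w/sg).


Sum of weights = 210.0
Volume contributions:
  polymer: 100/1.13 = 88.4956
  filler: 77.2/2.64 = 29.2424
  plasticizer: 28.5/0.87 = 32.7586
  zinc oxide: 4.3/5.6 = 0.7679
Sum of volumes = 151.2645
SG = 210.0 / 151.2645 = 1.388

SG = 1.388


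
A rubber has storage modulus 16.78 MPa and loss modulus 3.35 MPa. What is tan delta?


tan delta = E'' / E'
= 3.35 / 16.78
= 0.1996

tan delta = 0.1996


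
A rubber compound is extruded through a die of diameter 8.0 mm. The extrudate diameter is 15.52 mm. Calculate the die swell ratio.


Die swell ratio = D_extrudate / D_die
= 15.52 / 8.0
= 1.94

Die swell = 1.94


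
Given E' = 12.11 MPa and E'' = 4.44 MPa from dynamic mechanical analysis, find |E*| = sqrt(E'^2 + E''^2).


|E*| = sqrt(E'^2 + E''^2)
= sqrt(12.11^2 + 4.44^2)
= sqrt(146.6521 + 19.7136)
= 12.898 MPa

12.898 MPa


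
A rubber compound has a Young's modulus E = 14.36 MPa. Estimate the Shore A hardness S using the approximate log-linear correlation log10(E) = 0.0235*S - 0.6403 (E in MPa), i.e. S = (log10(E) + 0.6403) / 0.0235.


log10(E) = 0.0235*S - 0.6403  =>  S = (log10(E) + 0.6403) / 0.0235
log10(14.36) = 1.157154
S = (1.157154 + 0.6403) / 0.0235 = 1.797454 / 0.0235
S = 76.5

Shore A = 76.5


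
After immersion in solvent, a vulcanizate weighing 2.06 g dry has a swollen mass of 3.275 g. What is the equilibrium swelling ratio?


Q = W_swollen / W_dry
Q = 3.275 / 2.06
Q = 1.59

Q = 1.59


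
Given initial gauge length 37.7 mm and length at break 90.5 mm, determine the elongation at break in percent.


Elongation = (Lf - L0) / L0 * 100
= (90.5 - 37.7) / 37.7 * 100
= 52.8 / 37.7 * 100
= 140.1%

140.1%


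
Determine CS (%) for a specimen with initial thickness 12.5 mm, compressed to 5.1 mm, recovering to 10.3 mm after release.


CS = (t0 - recovered) / (t0 - ts) * 100
= (12.5 - 10.3) / (12.5 - 5.1) * 100
= 2.2 / 7.4 * 100
= 29.7%

29.7%


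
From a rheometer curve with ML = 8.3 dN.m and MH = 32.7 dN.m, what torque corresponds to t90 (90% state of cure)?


M90 = ML + 0.9 * (MH - ML)
M90 = 8.3 + 0.9 * (32.7 - 8.3)
M90 = 8.3 + 0.9 * 24.4
M90 = 30.26 dN.m

30.26 dN.m


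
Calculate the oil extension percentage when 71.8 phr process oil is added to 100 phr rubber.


Oil % = oil / (100 + oil) * 100
= 71.8 / (100 + 71.8) * 100
= 71.8 / 171.8 * 100
= 41.79%

41.79%


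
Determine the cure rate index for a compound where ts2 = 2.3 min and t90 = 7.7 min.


CRI = 100 / (t90 - ts2)
= 100 / (7.7 - 2.3)
= 100 / 5.4
= 18.52 min^-1

18.52 min^-1


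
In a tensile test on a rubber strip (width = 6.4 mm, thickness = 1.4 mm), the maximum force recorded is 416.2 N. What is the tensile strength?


Area = width * thickness = 6.4 * 1.4 = 8.96 mm^2
TS = force / area = 416.2 / 8.96 = 46.45 MPa

46.45 MPa


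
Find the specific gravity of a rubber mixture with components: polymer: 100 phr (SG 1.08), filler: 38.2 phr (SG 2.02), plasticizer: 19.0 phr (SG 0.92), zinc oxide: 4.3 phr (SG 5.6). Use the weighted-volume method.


Sum of weights = 161.5
Volume contributions:
  polymer: 100/1.08 = 92.5926
  filler: 38.2/2.02 = 18.9109
  plasticizer: 19.0/0.92 = 20.6522
  zinc oxide: 4.3/5.6 = 0.7679
Sum of volumes = 132.9235
SG = 161.5 / 132.9235 = 1.215

SG = 1.215


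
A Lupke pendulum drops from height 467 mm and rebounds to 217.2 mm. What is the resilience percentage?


Resilience = h_rebound / h_drop * 100
= 217.2 / 467 * 100
= 46.5%

46.5%


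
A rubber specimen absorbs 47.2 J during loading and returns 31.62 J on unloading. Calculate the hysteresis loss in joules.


Hysteresis loss = loading - unloading
= 47.2 - 31.62
= 15.58 J

15.58 J


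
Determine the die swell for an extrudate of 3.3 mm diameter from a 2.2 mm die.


Die swell ratio = D_extrudate / D_die
= 3.3 / 2.2
= 1.5

Die swell = 1.5


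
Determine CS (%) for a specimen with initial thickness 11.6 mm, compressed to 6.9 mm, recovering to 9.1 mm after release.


CS = (t0 - recovered) / (t0 - ts) * 100
= (11.6 - 9.1) / (11.6 - 6.9) * 100
= 2.5 / 4.7 * 100
= 53.2%

53.2%


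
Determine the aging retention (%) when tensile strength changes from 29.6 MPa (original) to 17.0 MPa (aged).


Retention = aged / original * 100
= 17.0 / 29.6 * 100
= 57.4%

57.4%


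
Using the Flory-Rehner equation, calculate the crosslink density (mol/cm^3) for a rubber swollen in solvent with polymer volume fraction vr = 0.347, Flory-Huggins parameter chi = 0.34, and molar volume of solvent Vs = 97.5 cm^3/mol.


ln(1 - vr) = ln(1 - 0.347) = -0.4262
Numerator = -((-0.4262) + 0.347 + 0.34 * 0.347^2) = 0.0382
Denominator = 97.5 * (0.347^(1/3) - 0.347/2) = 51.5980
nu = 0.0382 / 51.5980 = 7.4110e-04 mol/cm^3

7.4110e-04 mol/cm^3


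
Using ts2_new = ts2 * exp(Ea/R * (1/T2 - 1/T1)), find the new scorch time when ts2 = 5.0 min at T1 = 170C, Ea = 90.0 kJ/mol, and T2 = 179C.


Convert temperatures: T1 = 170 + 273.15 = 443.15 K, T2 = 179 + 273.15 = 452.15 K
ts2_new = 5.0 * exp(90000 / 8.314 * (1/452.15 - 1/443.15))
1/T2 - 1/T1 = -4.4917e-05
ts2_new = 3.07 min

3.07 min


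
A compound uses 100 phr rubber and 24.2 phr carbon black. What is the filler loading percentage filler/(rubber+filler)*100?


Filler % = filler / (rubber + filler) * 100
= 24.2 / (100 + 24.2) * 100
= 24.2 / 124.2 * 100
= 19.48%

19.48%


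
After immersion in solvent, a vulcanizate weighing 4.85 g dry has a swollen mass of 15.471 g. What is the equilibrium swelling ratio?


Q = W_swollen / W_dry
Q = 15.471 / 4.85
Q = 3.19

Q = 3.19


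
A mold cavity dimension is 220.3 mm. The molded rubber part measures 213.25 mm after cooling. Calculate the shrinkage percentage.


Shrinkage = (mold - part) / mold * 100
= (220.3 - 213.25) / 220.3 * 100
= 7.05 / 220.3 * 100
= 3.2%

3.2%


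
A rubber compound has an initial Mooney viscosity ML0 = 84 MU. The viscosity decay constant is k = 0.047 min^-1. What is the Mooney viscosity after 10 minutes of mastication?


ML = ML0 * exp(-k * t)
ML = 84 * exp(-0.047 * 10)
ML = 84 * 0.6250
ML = 52.5 MU

52.5 MU


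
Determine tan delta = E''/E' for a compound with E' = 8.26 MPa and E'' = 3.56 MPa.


tan delta = E'' / E'
= 3.56 / 8.26
= 0.431

tan delta = 0.431


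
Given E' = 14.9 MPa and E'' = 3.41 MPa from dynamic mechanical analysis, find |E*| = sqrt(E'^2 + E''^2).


|E*| = sqrt(E'^2 + E''^2)
= sqrt(14.9^2 + 3.41^2)
= sqrt(222.0100 + 11.6281)
= 15.285 MPa

15.285 MPa


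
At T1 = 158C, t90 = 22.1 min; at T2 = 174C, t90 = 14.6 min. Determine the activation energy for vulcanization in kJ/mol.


T1 = 431.15 K, T2 = 447.15 K
1/T1 - 1/T2 = 8.2992e-05
ln(t1/t2) = ln(22.1/14.6) = 0.4146
Ea = 8.314 * 0.4146 / 8.2992e-05 = 41529.3326 J/mol
Ea = 41.53 kJ/mol

41.53 kJ/mol


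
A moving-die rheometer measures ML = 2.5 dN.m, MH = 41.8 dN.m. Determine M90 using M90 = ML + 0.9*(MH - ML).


M90 = ML + 0.9 * (MH - ML)
M90 = 2.5 + 0.9 * (41.8 - 2.5)
M90 = 2.5 + 0.9 * 39.3
M90 = 37.87 dN.m

37.87 dN.m


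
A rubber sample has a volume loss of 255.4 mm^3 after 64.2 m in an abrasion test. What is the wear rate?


Rate = volume_loss / distance
= 255.4 / 64.2
= 3.978 mm^3/m

3.978 mm^3/m


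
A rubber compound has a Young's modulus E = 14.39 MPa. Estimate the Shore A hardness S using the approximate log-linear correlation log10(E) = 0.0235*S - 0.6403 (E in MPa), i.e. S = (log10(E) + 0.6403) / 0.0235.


log10(E) = 0.0235*S - 0.6403  =>  S = (log10(E) + 0.6403) / 0.0235
log10(14.39) = 1.158061
S = (1.158061 + 0.6403) / 0.0235 = 1.798361 / 0.0235
S = 76.5

Shore A = 76.5


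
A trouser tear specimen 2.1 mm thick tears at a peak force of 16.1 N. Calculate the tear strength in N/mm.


Tear strength = force / thickness
= 16.1 / 2.1
= 7.67 N/mm

7.67 N/mm


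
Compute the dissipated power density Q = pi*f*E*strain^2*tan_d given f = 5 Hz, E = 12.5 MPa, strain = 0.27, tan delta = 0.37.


Q = pi * f * E * strain^2 * tan_d
= pi * 5 * 12.5 * 0.27^2 * 0.37
= pi * 5 * 12.5 * 0.0729 * 0.37
= 5.2961

Q = 5.2961


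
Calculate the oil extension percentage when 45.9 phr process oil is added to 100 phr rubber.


Oil % = oil / (100 + oil) * 100
= 45.9 / (100 + 45.9) * 100
= 45.9 / 145.9 * 100
= 31.46%

31.46%


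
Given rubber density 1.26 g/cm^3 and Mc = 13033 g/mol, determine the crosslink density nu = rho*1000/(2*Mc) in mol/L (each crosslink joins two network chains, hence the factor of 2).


nu = rho * 1000 / (2 * Mc)
nu = 1.26 * 1000 / (2 * 13033)
nu = 1260.0 / 26066
nu = 0.0483 mol/L

0.0483 mol/L


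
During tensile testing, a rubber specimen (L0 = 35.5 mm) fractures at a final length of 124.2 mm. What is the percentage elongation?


Elongation = (Lf - L0) / L0 * 100
= (124.2 - 35.5) / 35.5 * 100
= 88.7 / 35.5 * 100
= 249.9%

249.9%


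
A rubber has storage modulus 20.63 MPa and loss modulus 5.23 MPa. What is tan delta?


tan delta = E'' / E'
= 5.23 / 20.63
= 0.2535

tan delta = 0.2535


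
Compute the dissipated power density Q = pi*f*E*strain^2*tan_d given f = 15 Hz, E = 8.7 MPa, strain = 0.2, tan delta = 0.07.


Q = pi * f * E * strain^2 * tan_d
= pi * 15 * 8.7 * 0.2^2 * 0.07
= pi * 15 * 8.7 * 0.0400 * 0.07
= 1.1479

Q = 1.1479


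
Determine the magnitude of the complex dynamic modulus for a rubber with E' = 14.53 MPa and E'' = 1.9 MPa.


|E*| = sqrt(E'^2 + E''^2)
= sqrt(14.53^2 + 1.9^2)
= sqrt(211.1209 + 3.6100)
= 14.654 MPa

14.654 MPa


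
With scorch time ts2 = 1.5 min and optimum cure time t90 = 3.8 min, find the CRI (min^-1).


CRI = 100 / (t90 - ts2)
= 100 / (3.8 - 1.5)
= 100 / 2.3
= 43.48 min^-1

43.48 min^-1


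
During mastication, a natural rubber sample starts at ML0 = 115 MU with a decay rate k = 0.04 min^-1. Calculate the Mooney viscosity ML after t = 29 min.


ML = ML0 * exp(-k * t)
ML = 115 * exp(-0.04 * 29)
ML = 115 * 0.3135
ML = 36.05 MU

36.05 MU


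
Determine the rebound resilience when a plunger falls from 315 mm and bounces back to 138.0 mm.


Resilience = h_rebound / h_drop * 100
= 138.0 / 315 * 100
= 43.8%

43.8%


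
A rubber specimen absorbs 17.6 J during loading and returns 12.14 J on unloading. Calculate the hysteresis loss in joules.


Hysteresis loss = loading - unloading
= 17.6 - 12.14
= 5.46 J

5.46 J


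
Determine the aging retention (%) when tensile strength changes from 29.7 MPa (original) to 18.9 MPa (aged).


Retention = aged / original * 100
= 18.9 / 29.7 * 100
= 63.6%

63.6%


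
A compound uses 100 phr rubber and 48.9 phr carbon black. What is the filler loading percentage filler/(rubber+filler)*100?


Filler % = filler / (rubber + filler) * 100
= 48.9 / (100 + 48.9) * 100
= 48.9 / 148.9 * 100
= 32.84%

32.84%
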